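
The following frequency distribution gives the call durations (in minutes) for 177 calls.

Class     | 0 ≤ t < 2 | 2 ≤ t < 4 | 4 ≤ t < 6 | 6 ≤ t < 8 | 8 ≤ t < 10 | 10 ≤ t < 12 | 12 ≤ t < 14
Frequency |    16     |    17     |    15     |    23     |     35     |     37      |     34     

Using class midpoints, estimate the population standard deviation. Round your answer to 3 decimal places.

Midpoints: 1, 3, 5, 7, 9, 11, 13
n = 177, Σfm = 1467, mean = 8.2881
Σfm² = 14729
Σf(m − x̄)² = Σfm² − (Σfm)²/n = 14729 − 1467²/177 = 2570.3051
Population variance = 2570.3051 / 177 = 14.5215
Standard deviation = √14.5215 = 3.8107

3.811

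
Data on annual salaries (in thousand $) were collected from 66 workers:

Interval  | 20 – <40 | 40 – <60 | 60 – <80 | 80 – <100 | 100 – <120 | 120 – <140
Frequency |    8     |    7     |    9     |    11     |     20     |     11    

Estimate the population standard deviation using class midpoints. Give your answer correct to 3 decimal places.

32.345

Midpoints: 30, 50, 70, 90, 110, 130
n = 66, Σfm = 5840, mean = 88.4848
Σfm² = 585800
Σf(m − x̄)² = Σfm² − (Σfm)²/n = 585800 − 5840²/66 = 69048.4848
Population variance = 69048.4848 / 66 = 1046.1892
Standard deviation = √1046.1892 = 32.3448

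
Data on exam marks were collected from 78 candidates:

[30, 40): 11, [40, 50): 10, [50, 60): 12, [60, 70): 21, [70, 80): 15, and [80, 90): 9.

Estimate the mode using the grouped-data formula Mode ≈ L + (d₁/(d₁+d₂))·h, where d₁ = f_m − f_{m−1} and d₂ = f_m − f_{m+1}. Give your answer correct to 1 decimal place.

66.0

Modal class: [60, 70) (highest frequency 21).
d₁ = 21 − 12 = 9, d₂ = 21 − 15 = 6
Mode ≈ 60 + (9/(9+6)) × 10 = 60 + 6.0000 = 66.0000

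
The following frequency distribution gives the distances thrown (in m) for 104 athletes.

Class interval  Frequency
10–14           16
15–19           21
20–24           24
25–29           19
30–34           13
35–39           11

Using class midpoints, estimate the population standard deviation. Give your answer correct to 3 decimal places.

7.737

Midpoints: 12, 17, 22, 27, 32, 37
n = 104, Σfm = 2413, mean = 23.2019
Σfm² = 62211
Σf(m − x̄)² = Σfm² − (Σfm)²/n = 62211 − 2413²/104 = 6224.7596
Population variance = 6224.7596 / 104 = 59.8535
Standard deviation = √59.8535 = 7.7365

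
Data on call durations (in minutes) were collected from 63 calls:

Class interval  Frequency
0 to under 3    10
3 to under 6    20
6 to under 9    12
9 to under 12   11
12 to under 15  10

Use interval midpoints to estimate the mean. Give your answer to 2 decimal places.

Midpoints: 1.5, 4.5, 7.5, 10.5, 13.5
Σfm = 10×1.5 + 20×4.5 + 12×7.5 + 11×10.5 + 10×13.5 = 445.5
n = Σf = 63
Mean = 445.5 / 63 = 7.0714

7.07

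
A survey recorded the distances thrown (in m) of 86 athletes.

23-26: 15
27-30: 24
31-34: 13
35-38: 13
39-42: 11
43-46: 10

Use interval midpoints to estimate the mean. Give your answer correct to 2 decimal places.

Midpoints: 24.5, 28.5, 32.5, 36.5, 40.5, 44.5
Σfm = 15×24.5 + 24×28.5 + 13×32.5 + 13×36.5 + 11×40.5 + 10×44.5 = 2839
n = Σf = 86
Mean = 2839 / 86 = 33.0116

33.01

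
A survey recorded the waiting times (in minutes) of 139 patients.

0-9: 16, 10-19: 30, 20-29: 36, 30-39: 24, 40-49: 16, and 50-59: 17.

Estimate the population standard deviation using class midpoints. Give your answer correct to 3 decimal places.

15.183

Midpoints: 4.5, 14.5, 24.5, 34.5, 44.5, 54.5
n = 139, Σfm = 3855.5, mean = 27.7374
Σfm² = 138984.75
Σf(m − x̄)² = Σfm² − (Σfm)²/n = 138984.75 − 3855.5²/139 = 32043.1655
Population variance = 32043.1655 / 139 = 230.5264
Standard deviation = √230.5264 = 15.1831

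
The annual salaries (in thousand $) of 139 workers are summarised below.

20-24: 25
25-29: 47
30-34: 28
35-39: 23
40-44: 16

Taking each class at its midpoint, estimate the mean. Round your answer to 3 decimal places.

30.489

Midpoints: 22, 27, 32, 37, 42
Σfm = 25×22 + 47×27 + 28×32 + 23×37 + 16×42 = 4238
n = Σf = 139
Mean = 4238 / 139 = 30.4892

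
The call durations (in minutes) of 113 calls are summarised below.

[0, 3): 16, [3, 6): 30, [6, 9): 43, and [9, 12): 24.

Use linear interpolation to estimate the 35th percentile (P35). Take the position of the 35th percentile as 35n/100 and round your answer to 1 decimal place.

Cumulative frequencies: 16, 46, 89, 113
n = 113; position = 35n/100 = 39.55.
This falls in the class [3, 6): L = 3, F = 16, f = 30, h = 3.
35th percentile ≈ 3 + ((39.55 − 16) / 30) × 3 = 5.3550

5.4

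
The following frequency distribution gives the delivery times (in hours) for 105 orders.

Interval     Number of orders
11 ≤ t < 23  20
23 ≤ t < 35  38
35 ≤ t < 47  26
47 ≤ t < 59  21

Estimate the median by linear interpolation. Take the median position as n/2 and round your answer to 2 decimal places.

33.26

Cumulative frequencies: 20, 58, 84, 105
n = 105; position = n/2 = 52.5.
This falls in the class 23 ≤ t < 35: L = 23, F = 20, f = 38, h = 12.
Median ≈ 23 + ((52.5 − 20) / 38) × 12 = 33.2632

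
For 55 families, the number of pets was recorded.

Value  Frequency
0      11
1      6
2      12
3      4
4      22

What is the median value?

Cumulative frequencies: 11, 17, 29, 33, 55
n = 55, so the median is the value in position (n+1)/2 = 28.
Position 28 falls at value 2.

2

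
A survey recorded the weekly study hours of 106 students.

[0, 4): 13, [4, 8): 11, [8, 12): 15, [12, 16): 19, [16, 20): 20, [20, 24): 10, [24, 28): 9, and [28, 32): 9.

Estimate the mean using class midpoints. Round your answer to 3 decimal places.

Midpoints: 2, 6, 10, 14, 18, 22, 26, 30
Σfm = 13×2 + 11×6 + 15×10 + 19×14 + 20×18 + 10×22 + 9×26 + 9×30 = 1592
n = Σf = 106
Mean = 1592 / 106 = 15.0189

15.019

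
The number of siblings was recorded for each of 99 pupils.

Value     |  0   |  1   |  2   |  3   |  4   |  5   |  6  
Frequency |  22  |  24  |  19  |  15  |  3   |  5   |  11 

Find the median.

2

Cumulative frequencies: 22, 46, 65, 80, 83, 88, 99
n = 99, so the median is the value in position (n+1)/2 = 50.
Position 50 falls at value 2.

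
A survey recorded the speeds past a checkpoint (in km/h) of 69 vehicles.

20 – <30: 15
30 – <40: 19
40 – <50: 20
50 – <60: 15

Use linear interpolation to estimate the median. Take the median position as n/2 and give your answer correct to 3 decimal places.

Cumulative frequencies: 15, 34, 54, 69
n = 69; position = n/2 = 34.5.
This falls in the class 40 – <50: L = 40, F = 34, f = 20, h = 10.
Median ≈ 40 + ((34.5 − 34) / 20) × 10 = 40.2500

40.250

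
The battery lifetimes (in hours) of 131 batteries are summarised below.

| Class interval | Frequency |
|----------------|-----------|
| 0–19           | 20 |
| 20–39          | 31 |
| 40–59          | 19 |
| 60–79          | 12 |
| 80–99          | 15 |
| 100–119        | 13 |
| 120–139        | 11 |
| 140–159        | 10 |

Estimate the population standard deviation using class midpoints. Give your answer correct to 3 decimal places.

44.325

Midpoints: 9.5, 29.5, 49.5, 69.5, 89.5, 109.5, 129.5, 149.5
n = 131, Σfm = 8564.5, mean = 65.3779
Σfm² = 817302.75
Σf(m − x̄)² = Σfm² − (Σfm)²/n = 817302.75 − 8564.5²/131 = 257374.0458
Population variance = 257374.0458 / 131 = 1964.6874
Standard deviation = √1964.6874 = 44.3248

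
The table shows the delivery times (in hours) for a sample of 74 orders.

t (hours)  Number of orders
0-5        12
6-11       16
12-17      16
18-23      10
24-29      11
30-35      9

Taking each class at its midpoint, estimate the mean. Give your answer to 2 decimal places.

Midpoints: 2.5, 8.5, 14.5, 20.5, 26.5, 32.5
Σfm = 12×2.5 + 16×8.5 + 16×14.5 + 10×20.5 + 11×26.5 + 9×32.5 = 1187
n = Σf = 74
Mean = 1187 / 74 = 16.0405

16.04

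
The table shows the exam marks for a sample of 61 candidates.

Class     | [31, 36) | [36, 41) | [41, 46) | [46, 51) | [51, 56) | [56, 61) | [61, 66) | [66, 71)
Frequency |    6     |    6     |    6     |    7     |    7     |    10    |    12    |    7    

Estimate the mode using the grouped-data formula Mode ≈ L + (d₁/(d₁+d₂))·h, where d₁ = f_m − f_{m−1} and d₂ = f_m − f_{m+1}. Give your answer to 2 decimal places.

Modal class: [61, 66) (highest frequency 12).
d₁ = 12 − 10 = 2, d₂ = 12 − 7 = 5
Mode ≈ 61 + (2/(2+5)) × 5 = 61 + 1.4286 = 62.4286

62.43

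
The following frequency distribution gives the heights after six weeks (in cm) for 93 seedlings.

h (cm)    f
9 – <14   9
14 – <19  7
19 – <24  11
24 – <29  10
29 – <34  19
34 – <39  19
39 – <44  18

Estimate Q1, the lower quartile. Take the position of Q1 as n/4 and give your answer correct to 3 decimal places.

Cumulative frequencies: 9, 16, 27, 37, 56, 75, 93
n = 93; position = n/4 = 23.25.
This falls in the class 19 – <24: L = 19, F = 16, f = 11, h = 5.
Lower quartile ≈ 19 + ((23.25 − 16) / 11) × 5 = 22.2955

22.295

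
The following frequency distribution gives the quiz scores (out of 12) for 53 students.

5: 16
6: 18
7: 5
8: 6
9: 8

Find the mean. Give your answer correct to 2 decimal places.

6.47

Values: 5, 6, 7, 8, 9
Σfx = 16×5 + 18×6 + 5×7 + 6×8 + 8×9 = 343
n = Σf = 53
Mean = 343 / 53 = 6.4717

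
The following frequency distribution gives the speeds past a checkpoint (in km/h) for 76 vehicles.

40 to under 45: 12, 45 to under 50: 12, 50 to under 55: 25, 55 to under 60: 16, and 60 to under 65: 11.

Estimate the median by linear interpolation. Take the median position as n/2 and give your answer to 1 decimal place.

Cumulative frequencies: 12, 24, 49, 65, 76
n = 76; position = n/2 = 38.
This falls in the class 50 to under 55: L = 50, F = 24, f = 25, h = 5.
Median ≈ 50 + ((38 − 24) / 25) × 5 = 52.8000

52.8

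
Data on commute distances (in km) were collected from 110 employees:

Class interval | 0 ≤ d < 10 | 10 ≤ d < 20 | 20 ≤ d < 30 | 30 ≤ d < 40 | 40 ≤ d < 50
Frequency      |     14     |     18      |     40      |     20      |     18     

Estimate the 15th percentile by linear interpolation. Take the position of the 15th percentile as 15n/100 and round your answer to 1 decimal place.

Cumulative frequencies: 14, 32, 72, 92, 110
n = 110; position = 15n/100 = 16.5.
This falls in the class 10 ≤ d < 20: L = 10, F = 14, f = 18, h = 10.
15th percentile ≈ 10 + ((16.5 − 14) / 18) × 10 = 11.3889

11.4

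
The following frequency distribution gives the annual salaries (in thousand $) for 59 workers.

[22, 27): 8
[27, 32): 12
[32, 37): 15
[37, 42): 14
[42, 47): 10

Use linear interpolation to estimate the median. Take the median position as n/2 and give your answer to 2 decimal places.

35.17

Cumulative frequencies: 8, 20, 35, 49, 59
n = 59; position = n/2 = 29.5.
This falls in the class [32, 37): L = 32, F = 20, f = 15, h = 5.
Median ≈ 32 + ((29.5 − 20) / 15) × 5 = 35.1667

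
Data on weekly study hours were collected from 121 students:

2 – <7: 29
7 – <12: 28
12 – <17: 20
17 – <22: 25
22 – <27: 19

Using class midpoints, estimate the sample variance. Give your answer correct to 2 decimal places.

Midpoints: 4.5, 9.5, 14.5, 19.5, 24.5
n = 121, Σfm = 1639.5, mean = 13.5496
Σfm² = 28230.25
Σf(m − x̄)² = Σfm² − (Σfm)²/n = 28230.25 − 1639.5²/121 = 6015.7025
Sample variance = 6015.7025 / 120 = 50.1309

50.13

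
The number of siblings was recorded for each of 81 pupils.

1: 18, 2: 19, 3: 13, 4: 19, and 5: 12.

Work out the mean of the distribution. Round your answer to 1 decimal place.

2.9

Values: 1, 2, 3, 4, 5
Σfx = 18×1 + 19×2 + 13×3 + 19×4 + 12×5 = 231
n = Σf = 81
Mean = 231 / 81 = 2.8519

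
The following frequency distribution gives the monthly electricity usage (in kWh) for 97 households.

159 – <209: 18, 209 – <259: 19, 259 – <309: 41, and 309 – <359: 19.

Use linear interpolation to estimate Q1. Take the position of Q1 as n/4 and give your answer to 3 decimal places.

Cumulative frequencies: 18, 37, 78, 97
n = 97; position = n/4 = 24.25.
This falls in the class 209 – <259: L = 209, F = 18, f = 19, h = 50.
Lower quartile ≈ 209 + ((24.25 − 18) / 19) × 50 = 225.4474

225.447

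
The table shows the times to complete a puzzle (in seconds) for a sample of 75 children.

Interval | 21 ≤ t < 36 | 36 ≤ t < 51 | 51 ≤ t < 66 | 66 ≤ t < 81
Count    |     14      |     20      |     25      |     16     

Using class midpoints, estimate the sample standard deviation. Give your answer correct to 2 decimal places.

Midpoints: 28.5, 43.5, 58.5, 73.5
n = 75, Σfm = 3907.5, mean = 52.1000
Σfm² = 221208.75
Σf(m − x̄)² = Σfm² − (Σfm)²/n = 221208.75 − 3907.5²/75 = 17628.0000
Sample variance = 17628.0000 / 74 = 238.2162
Standard deviation = √238.2162 = 15.4343

15.43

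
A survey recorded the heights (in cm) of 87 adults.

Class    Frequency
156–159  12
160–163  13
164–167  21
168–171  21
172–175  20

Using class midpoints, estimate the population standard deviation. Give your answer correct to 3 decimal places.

Midpoints: 157.5, 161.5, 165.5, 169.5, 173.5
n = 87, Σfm = 14494.5, mean = 166.6034
Σfm² = 2417319.75
Σf(m − x̄)² = Σfm² − (Σfm)²/n = 2417319.75 − 14494.5²/87 = 2486.0690
Population variance = 2486.0690 / 87 = 28.5755
Standard deviation = √28.5755 = 5.3456

5.346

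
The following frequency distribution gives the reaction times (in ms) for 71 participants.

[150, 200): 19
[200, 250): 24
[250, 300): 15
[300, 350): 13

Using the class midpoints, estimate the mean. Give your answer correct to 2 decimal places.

Midpoints: 175, 225, 275, 325
Σfm = 19×175 + 24×225 + 15×275 + 13×325 = 17075
n = Σf = 71
Mean = 17075 / 71 = 240.4930

240.49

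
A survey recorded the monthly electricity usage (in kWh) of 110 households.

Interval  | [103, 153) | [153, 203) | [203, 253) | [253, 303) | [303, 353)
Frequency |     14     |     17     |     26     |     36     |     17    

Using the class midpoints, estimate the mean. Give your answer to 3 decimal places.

Midpoints: 128, 178, 228, 278, 328
Σfm = 14×128 + 17×178 + 26×228 + 36×278 + 17×328 = 26330
n = Σf = 110
Mean = 26330 / 110 = 239.3636

239.364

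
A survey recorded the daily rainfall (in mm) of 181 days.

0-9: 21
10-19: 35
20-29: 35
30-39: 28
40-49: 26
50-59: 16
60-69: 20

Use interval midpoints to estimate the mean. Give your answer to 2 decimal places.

31.74

Midpoints: 4.5, 14.5, 24.5, 34.5, 44.5, 54.5, 64.5
Σfm = 21×4.5 + 35×14.5 + 35×24.5 + 28×34.5 + 26×44.5 + 16×54.5 + 20×64.5 = 5744.5
n = Σf = 181
Mean = 5744.5 / 181 = 31.7376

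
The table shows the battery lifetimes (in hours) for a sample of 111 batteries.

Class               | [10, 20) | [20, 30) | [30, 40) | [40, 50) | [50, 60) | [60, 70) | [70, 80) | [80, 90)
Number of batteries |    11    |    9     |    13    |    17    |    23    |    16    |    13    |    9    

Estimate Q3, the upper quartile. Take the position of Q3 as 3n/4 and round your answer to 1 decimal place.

66.4

Cumulative frequencies: 11, 20, 33, 50, 73, 89, 102, 111
n = 111; position = 3n/4 = 83.25.
This falls in the class [60, 70): L = 60, F = 73, f = 16, h = 10.
Upper quartile ≈ 60 + ((83.25 − 73) / 16) × 10 = 66.4062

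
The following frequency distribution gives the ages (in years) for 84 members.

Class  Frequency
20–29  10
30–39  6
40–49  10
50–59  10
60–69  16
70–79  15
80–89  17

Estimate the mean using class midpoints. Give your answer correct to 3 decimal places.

59.857

Midpoints: 24.5, 34.5, 44.5, 54.5, 64.5, 74.5, 84.5
Σfm = 10×24.5 + 6×34.5 + 10×44.5 + 10×54.5 + 16×64.5 + 15×74.5 + 17×84.5 = 5028
n = Σf = 84
Mean = 5028 / 84 = 59.8571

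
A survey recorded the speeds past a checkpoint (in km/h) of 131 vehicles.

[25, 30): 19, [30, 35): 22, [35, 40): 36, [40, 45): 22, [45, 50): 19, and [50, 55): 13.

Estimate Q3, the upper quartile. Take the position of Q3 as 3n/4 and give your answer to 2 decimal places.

Cumulative frequencies: 19, 41, 77, 99, 118, 131
n = 131; position = 3n/4 = 98.25.
This falls in the class [40, 45): L = 40, F = 77, f = 22, h = 5.
Upper quartile ≈ 40 + ((98.25 − 77) / 22) × 5 = 44.8295

44.83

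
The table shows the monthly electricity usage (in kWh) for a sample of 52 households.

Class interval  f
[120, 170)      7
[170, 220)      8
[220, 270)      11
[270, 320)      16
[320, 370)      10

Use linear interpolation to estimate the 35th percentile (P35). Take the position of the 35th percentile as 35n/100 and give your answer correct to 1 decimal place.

Cumulative frequencies: 7, 15, 26, 42, 52
n = 52; position = 35n/100 = 18.2.
This falls in the class [220, 270): L = 220, F = 15, f = 11, h = 50.
35th percentile ≈ 220 + ((18.2 − 15) / 11) × 50 = 234.5455

234.5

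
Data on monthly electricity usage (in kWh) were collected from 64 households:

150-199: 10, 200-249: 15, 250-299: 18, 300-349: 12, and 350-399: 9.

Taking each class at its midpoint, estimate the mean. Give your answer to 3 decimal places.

270.594

Midpoints: 174.5, 224.5, 274.5, 324.5, 374.5
Σfm = 10×174.5 + 15×224.5 + 18×274.5 + 12×324.5 + 9×374.5 = 17318
n = Σf = 64
Mean = 17318 / 64 = 270.5938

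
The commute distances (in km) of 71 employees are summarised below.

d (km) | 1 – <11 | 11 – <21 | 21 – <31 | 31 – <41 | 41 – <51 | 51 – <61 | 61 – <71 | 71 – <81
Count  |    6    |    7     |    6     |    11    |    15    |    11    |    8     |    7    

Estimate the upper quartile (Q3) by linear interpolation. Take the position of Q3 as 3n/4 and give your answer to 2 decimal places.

58.50

Cumulative frequencies: 6, 13, 19, 30, 45, 56, 64, 71
n = 71; position = 3n/4 = 53.25.
This falls in the class 51 – <61: L = 51, F = 45, f = 11, h = 10.
Upper quartile ≈ 51 + ((53.25 − 45) / 11) × 10 = 58.5000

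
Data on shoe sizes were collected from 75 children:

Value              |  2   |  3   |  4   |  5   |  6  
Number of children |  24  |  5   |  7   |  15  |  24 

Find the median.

Cumulative frequencies: 24, 29, 36, 51, 75
n = 75, so the median is the value in position (n+1)/2 = 38.
Position 38 falls at value 5.

5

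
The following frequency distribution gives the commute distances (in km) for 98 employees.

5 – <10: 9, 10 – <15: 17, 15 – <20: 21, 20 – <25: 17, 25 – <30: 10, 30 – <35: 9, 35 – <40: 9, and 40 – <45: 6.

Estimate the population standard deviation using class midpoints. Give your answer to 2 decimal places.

10.01

Midpoints: 7.5, 12.5, 17.5, 22.5, 27.5, 32.5, 37.5, 42.5
n = 98, Σfm = 2190, mean = 22.3469
Σfm² = 58762.5
Σf(m − x̄)² = Σfm² − (Σfm)²/n = 58762.5 − 2190²/98 = 9822.7041
Population variance = 9822.7041 / 98 = 100.2317
Standard deviation = √100.2317 = 10.0116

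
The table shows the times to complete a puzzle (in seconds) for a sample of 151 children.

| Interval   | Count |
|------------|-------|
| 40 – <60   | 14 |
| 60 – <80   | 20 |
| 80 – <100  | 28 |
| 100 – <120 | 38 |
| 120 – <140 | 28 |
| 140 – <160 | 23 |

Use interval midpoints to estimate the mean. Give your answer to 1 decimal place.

Midpoints: 50, 70, 90, 110, 130, 150
Σfm = 14×50 + 20×70 + 28×90 + 38×110 + 28×130 + 23×150 = 15890
n = Σf = 151
Mean = 15890 / 151 = 105.2318

105.2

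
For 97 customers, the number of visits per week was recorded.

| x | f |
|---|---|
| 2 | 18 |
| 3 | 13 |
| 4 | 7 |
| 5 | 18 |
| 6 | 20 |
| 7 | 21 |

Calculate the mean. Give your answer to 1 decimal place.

Values: 2, 3, 4, 5, 6, 7
Σfx = 18×2 + 13×3 + 7×4 + 18×5 + 20×6 + 21×7 = 460
n = Σf = 97
Mean = 460 / 97 = 4.7423

4.7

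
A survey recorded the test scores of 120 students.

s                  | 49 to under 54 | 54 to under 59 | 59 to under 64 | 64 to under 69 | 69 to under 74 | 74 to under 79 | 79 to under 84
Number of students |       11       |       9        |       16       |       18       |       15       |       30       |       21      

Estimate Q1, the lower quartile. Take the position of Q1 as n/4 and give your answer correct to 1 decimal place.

Cumulative frequencies: 11, 20, 36, 54, 69, 99, 120
n = 120; position = n/4 = 30.
This falls in the class 59 to under 64: L = 59, F = 20, f = 16, h = 5.
Lower quartile ≈ 59 + ((30 − 20) / 16) × 5 = 62.1250

62.1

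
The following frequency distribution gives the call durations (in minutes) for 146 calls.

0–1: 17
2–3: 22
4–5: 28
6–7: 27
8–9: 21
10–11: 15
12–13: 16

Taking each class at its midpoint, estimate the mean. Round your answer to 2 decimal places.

Midpoints: 0.5, 2.5, 4.5, 6.5, 8.5, 10.5, 12.5
Σfm = 17×0.5 + 22×2.5 + 28×4.5 + 27×6.5 + 21×8.5 + 15×10.5 + 16×12.5 = 901
n = Σf = 146
Mean = 901 / 146 = 6.1712

6.17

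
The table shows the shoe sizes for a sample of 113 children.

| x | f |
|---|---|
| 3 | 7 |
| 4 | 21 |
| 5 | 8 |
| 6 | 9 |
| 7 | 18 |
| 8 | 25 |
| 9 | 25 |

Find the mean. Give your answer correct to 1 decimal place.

Values: 3, 4, 5, 6, 7, 8, 9
Σfx = 7×3 + 21×4 + 8×5 + 9×6 + 18×7 + 25×8 + 25×9 = 750
n = Σf = 113
Mean = 750 / 113 = 6.6372

6.6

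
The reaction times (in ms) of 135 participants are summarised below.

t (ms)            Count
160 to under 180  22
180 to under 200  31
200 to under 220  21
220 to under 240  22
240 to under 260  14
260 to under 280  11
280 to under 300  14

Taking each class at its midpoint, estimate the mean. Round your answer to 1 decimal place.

Midpoints: 170, 190, 210, 230, 250, 270, 290
Σfm = 22×170 + 31×190 + 21×210 + 22×230 + 14×250 + 11×270 + 14×290 = 29630
n = Σf = 135
Mean = 29630 / 135 = 219.4815

219.5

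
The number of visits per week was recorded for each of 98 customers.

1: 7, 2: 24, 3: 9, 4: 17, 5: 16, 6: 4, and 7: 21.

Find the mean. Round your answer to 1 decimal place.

Values: 1, 2, 3, 4, 5, 6, 7
Σfx = 7×1 + 24×2 + 9×3 + 17×4 + 16×5 + 4×6 + 21×7 = 401
n = Σf = 98
Mean = 401 / 98 = 4.0918

4.1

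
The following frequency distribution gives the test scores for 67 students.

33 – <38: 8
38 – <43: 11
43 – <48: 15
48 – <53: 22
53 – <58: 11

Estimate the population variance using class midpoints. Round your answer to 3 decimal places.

39.062

Midpoints: 35.5, 40.5, 45.5, 50.5, 55.5
n = 67, Σfm = 3133.5, mean = 46.7687
Σfm² = 149166.75
Σf(m − x̄)² = Σfm² − (Σfm)²/n = 149166.75 − 3133.5²/67 = 2617.1642
Population variance = 2617.1642 / 67 = 39.0622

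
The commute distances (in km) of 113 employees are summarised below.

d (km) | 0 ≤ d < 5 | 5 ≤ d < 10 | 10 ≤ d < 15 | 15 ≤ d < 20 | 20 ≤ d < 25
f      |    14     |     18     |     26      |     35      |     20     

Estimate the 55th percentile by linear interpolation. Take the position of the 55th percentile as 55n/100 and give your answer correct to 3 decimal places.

Cumulative frequencies: 14, 32, 58, 93, 113
n = 113; position = 55n/100 = 62.15.
This falls in the class 15 ≤ d < 20: L = 15, F = 58, f = 35, h = 5.
55th percentile ≈ 15 + ((62.15 − 58) / 35) × 5 = 15.5929

15.593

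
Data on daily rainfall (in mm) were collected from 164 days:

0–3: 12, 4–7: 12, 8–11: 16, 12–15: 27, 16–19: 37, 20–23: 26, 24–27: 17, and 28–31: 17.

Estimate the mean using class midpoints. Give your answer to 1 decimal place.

16.7

Midpoints: 1.5, 5.5, 9.5, 13.5, 17.5, 21.5, 25.5, 29.5
Σfm = 12×1.5 + 12×5.5 + 16×9.5 + 27×13.5 + 37×17.5 + 26×21.5 + 17×25.5 + 17×29.5 = 2742
n = Σf = 164
Mean = 2742 / 164 = 16.7195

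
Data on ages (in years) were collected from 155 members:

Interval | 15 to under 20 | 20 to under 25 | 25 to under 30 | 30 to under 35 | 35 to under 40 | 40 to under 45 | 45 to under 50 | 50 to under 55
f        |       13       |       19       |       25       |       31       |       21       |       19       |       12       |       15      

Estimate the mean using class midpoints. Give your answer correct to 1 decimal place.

Midpoints: 17.5, 22.5, 27.5, 32.5, 37.5, 42.5, 47.5, 52.5
Σfm = 13×17.5 + 19×22.5 + 25×27.5 + 31×32.5 + 21×37.5 + 19×42.5 + 12×47.5 + 15×52.5 = 5302.5
n = Σf = 155
Mean = 5302.5 / 155 = 34.2097

34.2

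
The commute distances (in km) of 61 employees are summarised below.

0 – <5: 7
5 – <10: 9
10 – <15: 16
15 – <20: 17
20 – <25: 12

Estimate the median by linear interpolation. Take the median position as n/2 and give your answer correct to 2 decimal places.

Cumulative frequencies: 7, 16, 32, 49, 61
n = 61; position = n/2 = 30.5.
This falls in the class 10 – <15: L = 10, F = 16, f = 16, h = 5.
Median ≈ 10 + ((30.5 − 16) / 16) × 5 = 14.5312

14.53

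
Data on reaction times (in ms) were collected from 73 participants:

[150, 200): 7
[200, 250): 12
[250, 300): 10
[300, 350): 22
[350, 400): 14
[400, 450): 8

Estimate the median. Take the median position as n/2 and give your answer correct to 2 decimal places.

317.05

Cumulative frequencies: 7, 19, 29, 51, 65, 73
n = 73; position = n/2 = 36.5.
This falls in the class [300, 350): L = 300, F = 29, f = 22, h = 50.
Median ≈ 300 + ((36.5 − 29) / 22) × 50 = 317.0455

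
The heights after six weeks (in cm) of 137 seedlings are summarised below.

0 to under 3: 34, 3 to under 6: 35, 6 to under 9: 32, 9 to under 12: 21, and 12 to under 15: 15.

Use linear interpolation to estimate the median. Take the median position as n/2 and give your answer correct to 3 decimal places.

Cumulative frequencies: 34, 69, 101, 122, 137
n = 137; position = n/2 = 68.5.
This falls in the class 3 to under 6: L = 3, F = 34, f = 35, h = 3.
Median ≈ 3 + ((68.5 − 34) / 35) × 3 = 5.9571

5.957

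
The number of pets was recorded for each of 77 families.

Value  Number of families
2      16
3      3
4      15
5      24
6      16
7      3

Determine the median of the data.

5

Cumulative frequencies: 16, 19, 34, 58, 74, 77
n = 77, so the median is the value in position (n+1)/2 = 39.
Position 39 falls at value 5.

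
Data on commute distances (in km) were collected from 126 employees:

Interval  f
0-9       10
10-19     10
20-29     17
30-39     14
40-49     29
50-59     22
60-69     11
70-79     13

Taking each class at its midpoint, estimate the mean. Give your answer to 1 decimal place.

41.7

Midpoints: 4.5, 14.5, 24.5, 34.5, 44.5, 54.5, 64.5, 74.5
Σfm = 10×4.5 + 10×14.5 + 17×24.5 + 14×34.5 + 29×44.5 + 22×54.5 + 11×64.5 + 13×74.5 = 5257
n = Σf = 126
Mean = 5257 / 126 = 41.7222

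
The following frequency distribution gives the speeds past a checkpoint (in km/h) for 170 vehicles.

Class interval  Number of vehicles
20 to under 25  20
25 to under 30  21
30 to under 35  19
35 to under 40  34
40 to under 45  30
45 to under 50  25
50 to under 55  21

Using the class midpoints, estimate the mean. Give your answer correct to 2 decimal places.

38.15

Midpoints: 22.5, 27.5, 32.5, 37.5, 42.5, 47.5, 52.5
Σfm = 20×22.5 + 21×27.5 + 19×32.5 + 34×37.5 + 30×42.5 + 25×47.5 + 21×52.5 = 6485
n = Σf = 170
Mean = 6485 / 170 = 38.1471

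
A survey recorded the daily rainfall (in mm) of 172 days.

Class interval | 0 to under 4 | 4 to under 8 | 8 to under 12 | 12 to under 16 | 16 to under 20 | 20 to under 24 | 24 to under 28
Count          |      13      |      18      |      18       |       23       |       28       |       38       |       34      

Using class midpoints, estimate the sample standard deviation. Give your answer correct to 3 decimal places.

Midpoints: 2, 6, 10, 14, 18, 22, 26
n = 172, Σfm = 2860, mean = 16.6279
Σfm² = 57456
Σf(m − x̄)² = Σfm² − (Σfm)²/n = 57456 − 2860²/172 = 9900.1860
Sample variance = 9900.1860 / 171 = 57.8958
Standard deviation = √57.8958 = 7.6089

7.609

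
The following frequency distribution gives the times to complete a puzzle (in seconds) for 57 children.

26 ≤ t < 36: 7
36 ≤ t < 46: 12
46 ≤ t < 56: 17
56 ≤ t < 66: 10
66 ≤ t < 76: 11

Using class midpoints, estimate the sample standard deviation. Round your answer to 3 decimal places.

12.912

Midpoints: 31, 41, 51, 61, 71
n = 57, Σfm = 2967, mean = 52.0526
Σfm² = 163777
Σf(m − x̄)² = Σfm² − (Σfm)²/n = 163777 − 2967²/57 = 9336.8421
Sample variance = 9336.8421 / 56 = 166.7293
Standard deviation = √166.7293 = 12.9124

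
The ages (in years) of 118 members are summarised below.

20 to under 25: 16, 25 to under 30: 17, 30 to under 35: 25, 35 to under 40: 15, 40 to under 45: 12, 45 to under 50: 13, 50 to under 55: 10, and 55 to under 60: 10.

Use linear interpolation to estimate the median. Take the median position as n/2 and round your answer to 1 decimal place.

Cumulative frequencies: 16, 33, 58, 73, 85, 98, 108, 118
n = 118; position = n/2 = 59.
This falls in the class 35 to under 40: L = 35, F = 58, f = 15, h = 5.
Median ≈ 35 + ((59 − 58) / 15) × 5 = 35.3333

35.3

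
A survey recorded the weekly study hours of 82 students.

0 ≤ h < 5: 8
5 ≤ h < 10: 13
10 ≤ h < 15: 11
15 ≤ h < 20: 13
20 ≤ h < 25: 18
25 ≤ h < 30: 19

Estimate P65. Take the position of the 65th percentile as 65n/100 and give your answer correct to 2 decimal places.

Cumulative frequencies: 8, 21, 32, 45, 63, 82
n = 82; position = 65n/100 = 53.3.
This falls in the class 20 ≤ h < 25: L = 20, F = 45, f = 18, h = 5.
65th percentile ≈ 20 + ((53.3 − 45) / 18) × 5 = 22.3056

22.31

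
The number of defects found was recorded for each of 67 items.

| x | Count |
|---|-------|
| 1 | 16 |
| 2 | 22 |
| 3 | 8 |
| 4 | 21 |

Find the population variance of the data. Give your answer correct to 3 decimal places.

1.354

Values: 1, 2, 3, 4
n = 67, Σfx = 168, mean = 2.5075
Σfx² = 512
Σf(x − x̄)² = Σfx² − (Σfx)²/n = 512 − 168²/67 = 90.7463
Population variance = 90.7463 / 67 = 1.3544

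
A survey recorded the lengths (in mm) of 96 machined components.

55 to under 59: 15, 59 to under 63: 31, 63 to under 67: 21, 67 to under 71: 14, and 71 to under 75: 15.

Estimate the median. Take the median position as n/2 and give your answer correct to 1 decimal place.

Cumulative frequencies: 15, 46, 67, 81, 96
n = 96; position = n/2 = 48.
This falls in the class 63 to under 67: L = 63, F = 46, f = 21, h = 4.
Median ≈ 63 + ((48 − 46) / 21) × 4 = 63.3810

63.4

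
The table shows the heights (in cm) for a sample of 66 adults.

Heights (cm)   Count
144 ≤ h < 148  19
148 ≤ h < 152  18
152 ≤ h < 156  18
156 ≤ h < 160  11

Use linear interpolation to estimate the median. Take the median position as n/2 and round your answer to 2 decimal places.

Cumulative frequencies: 19, 37, 55, 66
n = 66; position = n/2 = 33.
This falls in the class 148 ≤ h < 152: L = 148, F = 19, f = 18, h = 4.
Median ≈ 148 + ((33 − 19) / 18) × 4 = 151.1111

151.11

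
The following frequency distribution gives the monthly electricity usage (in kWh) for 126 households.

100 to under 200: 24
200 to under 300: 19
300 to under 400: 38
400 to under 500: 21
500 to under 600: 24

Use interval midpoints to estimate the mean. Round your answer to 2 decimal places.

351.59

Midpoints: 150, 250, 350, 450, 550
Σfm = 24×150 + 19×250 + 38×350 + 21×450 + 24×550 = 44300
n = Σf = 126
Mean = 44300 / 126 = 351.5873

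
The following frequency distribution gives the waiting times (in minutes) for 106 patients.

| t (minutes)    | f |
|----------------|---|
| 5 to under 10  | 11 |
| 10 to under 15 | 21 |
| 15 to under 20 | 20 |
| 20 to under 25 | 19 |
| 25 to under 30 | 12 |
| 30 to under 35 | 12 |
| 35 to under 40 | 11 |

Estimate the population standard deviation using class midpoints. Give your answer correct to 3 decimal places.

Midpoints: 7.5, 12.5, 17.5, 22.5, 27.5, 32.5, 37.5
n = 106, Σfm = 2255, mean = 21.2736
Σfm² = 56862.5
Σf(m − x̄)² = Σfm² − (Σfm)²/n = 56862.5 − 2255²/106 = 8890.5660
Population variance = 8890.5660 / 106 = 83.8733
Standard deviation = √83.8733 = 9.1582

9.158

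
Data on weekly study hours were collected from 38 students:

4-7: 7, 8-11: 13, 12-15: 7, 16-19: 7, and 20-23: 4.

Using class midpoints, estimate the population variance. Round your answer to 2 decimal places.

25.35

Midpoints: 5.5, 9.5, 13.5, 17.5, 21.5
n = 38, Σfm = 465, mean = 12.2368
Σfm² = 6653.5
Σf(m − x̄)² = Σfm² − (Σfm)²/n = 6653.5 − 465²/38 = 963.3684
Population variance = 963.3684 / 38 = 25.3518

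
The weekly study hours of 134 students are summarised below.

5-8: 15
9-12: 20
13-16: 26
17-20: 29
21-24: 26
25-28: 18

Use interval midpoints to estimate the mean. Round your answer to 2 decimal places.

17.04

Midpoints: 6.5, 10.5, 14.5, 18.5, 22.5, 26.5
Σfm = 15×6.5 + 20×10.5 + 26×14.5 + 29×18.5 + 26×22.5 + 18×26.5 = 2283
n = Σf = 134
Mean = 2283 / 134 = 17.0373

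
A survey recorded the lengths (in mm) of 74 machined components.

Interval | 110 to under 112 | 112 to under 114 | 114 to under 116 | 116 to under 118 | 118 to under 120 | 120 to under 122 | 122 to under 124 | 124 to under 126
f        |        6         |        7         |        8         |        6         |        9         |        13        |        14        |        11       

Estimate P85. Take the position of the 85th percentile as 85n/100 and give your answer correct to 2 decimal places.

123.99

Cumulative frequencies: 6, 13, 21, 27, 36, 49, 63, 74
n = 74; position = 85n/100 = 62.9.
This falls in the class 122 to under 124: L = 122, F = 49, f = 14, h = 2.
85th percentile ≈ 122 + ((62.9 − 49) / 14) × 2 = 123.9857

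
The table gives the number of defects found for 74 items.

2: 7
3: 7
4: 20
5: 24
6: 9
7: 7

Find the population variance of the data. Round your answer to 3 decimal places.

1.813

Values: 2, 3, 4, 5, 6, 7
n = 74, Σfx = 338, mean = 4.5676
Σfx² = 1678
Σf(x − x̄)² = Σfx² − (Σfx)²/n = 1678 − 338²/74 = 134.1622
Population variance = 134.1622 / 74 = 1.8130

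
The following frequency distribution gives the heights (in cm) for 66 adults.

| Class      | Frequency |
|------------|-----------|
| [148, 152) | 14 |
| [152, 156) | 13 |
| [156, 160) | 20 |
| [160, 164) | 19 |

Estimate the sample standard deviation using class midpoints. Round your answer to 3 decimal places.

Midpoints: 150, 154, 158, 162
n = 66, Σfm = 10340, mean = 156.6667
Σfm² = 1621224
Σf(m − x̄)² = Σfm² − (Σfm)²/n = 1621224 − 10340²/66 = 1290.6667
Sample variance = 1290.6667 / 65 = 19.8564
Standard deviation = √19.8564 = 4.4561

4.456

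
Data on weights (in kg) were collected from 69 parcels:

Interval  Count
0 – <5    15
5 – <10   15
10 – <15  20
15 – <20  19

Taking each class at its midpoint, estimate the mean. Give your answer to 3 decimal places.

10.616

Midpoints: 2.5, 7.5, 12.5, 17.5
Σfm = 15×2.5 + 15×7.5 + 20×12.5 + 19×17.5 = 732.5
n = Σf = 69
Mean = 732.5 / 69 = 10.6159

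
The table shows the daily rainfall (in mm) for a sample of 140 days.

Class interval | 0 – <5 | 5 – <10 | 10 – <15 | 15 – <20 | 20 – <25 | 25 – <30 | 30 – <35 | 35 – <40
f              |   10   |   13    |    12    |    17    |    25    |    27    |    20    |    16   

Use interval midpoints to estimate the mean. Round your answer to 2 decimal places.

22.32

Midpoints: 2.5, 7.5, 12.5, 17.5, 22.5, 27.5, 32.5, 37.5
Σfm = 10×2.5 + 13×7.5 + 12×12.5 + 17×17.5 + 25×22.5 + 27×27.5 + 20×32.5 + 16×37.5 = 3125
n = Σf = 140
Mean = 3125 / 140 = 22.3214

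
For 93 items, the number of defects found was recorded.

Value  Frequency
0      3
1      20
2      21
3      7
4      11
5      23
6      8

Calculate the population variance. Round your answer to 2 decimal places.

Values: 0, 1, 2, 3, 4, 5, 6
n = 93, Σfx = 290, mean = 3.1183
Σfx² = 1206
Σf(x − x̄)² = Σfx² − (Σfx)²/n = 1206 − 290²/93 = 301.6989
Population variance = 301.6989 / 93 = 3.2441

3.24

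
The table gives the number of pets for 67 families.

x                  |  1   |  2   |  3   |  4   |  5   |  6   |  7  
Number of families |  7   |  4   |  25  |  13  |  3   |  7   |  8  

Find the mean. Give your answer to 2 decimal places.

3.81

Values: 1, 2, 3, 4, 5, 6, 7
Σfx = 7×1 + 4×2 + 25×3 + 13×4 + 3×5 + 7×6 + 8×7 = 255
n = Σf = 67
Mean = 255 / 67 = 3.8060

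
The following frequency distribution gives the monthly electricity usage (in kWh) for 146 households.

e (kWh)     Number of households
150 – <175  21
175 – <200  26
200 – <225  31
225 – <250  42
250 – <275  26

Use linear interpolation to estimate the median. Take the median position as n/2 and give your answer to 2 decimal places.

220.97

Cumulative frequencies: 21, 47, 78, 120, 146
n = 146; position = n/2 = 73.
This falls in the class 200 – <225: L = 200, F = 47, f = 31, h = 25.
Median ≈ 200 + ((73 − 47) / 31) × 25 = 220.9677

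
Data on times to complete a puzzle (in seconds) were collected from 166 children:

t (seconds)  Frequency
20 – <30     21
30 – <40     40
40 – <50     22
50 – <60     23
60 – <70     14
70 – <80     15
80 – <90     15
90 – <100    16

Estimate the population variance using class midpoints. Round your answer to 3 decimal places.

503.092

Midpoints: 25, 35, 45, 55, 65, 75, 85, 95
n = 166, Σfm = 9010, mean = 54.2771
Σfm² = 572550
Σf(m − x̄)² = Σfm² − (Σfm)²/n = 572550 − 9010²/166 = 83513.2530
Population variance = 83513.2530 / 166 = 503.0919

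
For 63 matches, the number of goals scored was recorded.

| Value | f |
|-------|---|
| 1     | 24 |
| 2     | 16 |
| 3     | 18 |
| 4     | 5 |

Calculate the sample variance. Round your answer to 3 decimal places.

Values: 1, 2, 3, 4
n = 63, Σfx = 130, mean = 2.0635
Σfx² = 330
Σf(x − x̄)² = Σfx² − (Σfx)²/n = 330 − 130²/63 = 61.7460
Sample variance = 61.7460 / 62 = 0.9959

0.996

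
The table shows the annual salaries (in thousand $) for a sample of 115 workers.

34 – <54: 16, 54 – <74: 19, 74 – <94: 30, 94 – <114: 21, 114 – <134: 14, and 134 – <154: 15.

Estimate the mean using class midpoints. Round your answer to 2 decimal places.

Midpoints: 44, 64, 84, 104, 124, 144
Σfm = 16×44 + 19×64 + 30×84 + 21×104 + 14×124 + 15×144 = 10520
n = Σf = 115
Mean = 10520 / 115 = 91.4783

91.48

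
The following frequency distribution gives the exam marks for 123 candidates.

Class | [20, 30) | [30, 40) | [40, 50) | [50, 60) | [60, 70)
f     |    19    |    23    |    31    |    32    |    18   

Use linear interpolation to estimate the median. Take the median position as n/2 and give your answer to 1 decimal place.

46.3

Cumulative frequencies: 19, 42, 73, 105, 123
n = 123; position = n/2 = 61.5.
This falls in the class [40, 50): L = 40, F = 42, f = 31, h = 10.
Median ≈ 40 + ((61.5 − 42) / 31) × 10 = 46.2903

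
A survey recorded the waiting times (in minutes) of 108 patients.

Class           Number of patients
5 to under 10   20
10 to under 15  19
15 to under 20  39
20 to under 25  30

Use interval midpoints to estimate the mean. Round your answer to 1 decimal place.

16.2

Midpoints: 7.5, 12.5, 17.5, 22.5
Σfm = 20×7.5 + 19×12.5 + 39×17.5 + 30×22.5 = 1745
n = Σf = 108
Mean = 1745 / 108 = 16.1574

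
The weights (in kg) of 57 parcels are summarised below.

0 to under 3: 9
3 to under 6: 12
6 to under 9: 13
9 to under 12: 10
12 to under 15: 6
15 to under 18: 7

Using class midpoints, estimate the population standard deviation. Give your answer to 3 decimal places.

Midpoints: 1.5, 4.5, 7.5, 10.5, 13.5, 16.5
n = 57, Σfm = 466.5, mean = 8.1842
Σfm² = 5096.25
Σf(m − x̄)² = Σfm² − (Σfm)²/n = 5096.25 − 466.5²/57 = 1278.3158
Population variance = 1278.3158 / 57 = 22.4266
Standard deviation = √22.4266 = 4.7357

4.736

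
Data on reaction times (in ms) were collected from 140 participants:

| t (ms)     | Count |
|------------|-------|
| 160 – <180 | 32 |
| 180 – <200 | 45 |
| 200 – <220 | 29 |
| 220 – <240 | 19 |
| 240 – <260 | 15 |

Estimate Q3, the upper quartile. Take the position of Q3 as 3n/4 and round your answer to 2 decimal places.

Cumulative frequencies: 32, 77, 106, 125, 140
n = 140; position = 3n/4 = 105.
This falls in the class 200 – <220: L = 200, F = 77, f = 29, h = 20.
Upper quartile ≈ 200 + ((105 − 77) / 29) × 20 = 219.3103

219.31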